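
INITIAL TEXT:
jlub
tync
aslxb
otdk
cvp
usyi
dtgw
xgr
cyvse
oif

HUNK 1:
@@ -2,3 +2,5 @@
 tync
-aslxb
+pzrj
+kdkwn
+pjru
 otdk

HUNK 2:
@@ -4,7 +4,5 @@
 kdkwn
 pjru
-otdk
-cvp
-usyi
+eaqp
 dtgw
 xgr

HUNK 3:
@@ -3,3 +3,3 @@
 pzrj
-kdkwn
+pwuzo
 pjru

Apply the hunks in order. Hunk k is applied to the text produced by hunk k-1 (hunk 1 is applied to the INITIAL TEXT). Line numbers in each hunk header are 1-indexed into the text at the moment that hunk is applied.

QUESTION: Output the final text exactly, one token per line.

Hunk 1: at line 2 remove [aslxb] add [pzrj,kdkwn,pjru] -> 12 lines: jlub tync pzrj kdkwn pjru otdk cvp usyi dtgw xgr cyvse oif
Hunk 2: at line 4 remove [otdk,cvp,usyi] add [eaqp] -> 10 lines: jlub tync pzrj kdkwn pjru eaqp dtgw xgr cyvse oif
Hunk 3: at line 3 remove [kdkwn] add [pwuzo] -> 10 lines: jlub tync pzrj pwuzo pjru eaqp dtgw xgr cyvse oif

Answer: jlub
tync
pzrj
pwuzo
pjru
eaqp
dtgw
xgr
cyvse
oif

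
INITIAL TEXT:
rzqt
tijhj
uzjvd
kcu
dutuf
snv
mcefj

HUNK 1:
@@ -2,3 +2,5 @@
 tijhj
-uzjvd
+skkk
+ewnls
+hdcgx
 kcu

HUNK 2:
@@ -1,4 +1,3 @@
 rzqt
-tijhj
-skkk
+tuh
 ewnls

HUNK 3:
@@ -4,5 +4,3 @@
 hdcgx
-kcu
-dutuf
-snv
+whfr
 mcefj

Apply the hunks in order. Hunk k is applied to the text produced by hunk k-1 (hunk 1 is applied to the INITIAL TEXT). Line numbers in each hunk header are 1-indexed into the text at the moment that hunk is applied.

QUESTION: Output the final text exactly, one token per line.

Hunk 1: at line 2 remove [uzjvd] add [skkk,ewnls,hdcgx] -> 9 lines: rzqt tijhj skkk ewnls hdcgx kcu dutuf snv mcefj
Hunk 2: at line 1 remove [tijhj,skkk] add [tuh] -> 8 lines: rzqt tuh ewnls hdcgx kcu dutuf snv mcefj
Hunk 3: at line 4 remove [kcu,dutuf,snv] add [whfr] -> 6 lines: rzqt tuh ewnls hdcgx whfr mcefj

Answer: rzqt
tuh
ewnls
hdcgx
whfr
mcefj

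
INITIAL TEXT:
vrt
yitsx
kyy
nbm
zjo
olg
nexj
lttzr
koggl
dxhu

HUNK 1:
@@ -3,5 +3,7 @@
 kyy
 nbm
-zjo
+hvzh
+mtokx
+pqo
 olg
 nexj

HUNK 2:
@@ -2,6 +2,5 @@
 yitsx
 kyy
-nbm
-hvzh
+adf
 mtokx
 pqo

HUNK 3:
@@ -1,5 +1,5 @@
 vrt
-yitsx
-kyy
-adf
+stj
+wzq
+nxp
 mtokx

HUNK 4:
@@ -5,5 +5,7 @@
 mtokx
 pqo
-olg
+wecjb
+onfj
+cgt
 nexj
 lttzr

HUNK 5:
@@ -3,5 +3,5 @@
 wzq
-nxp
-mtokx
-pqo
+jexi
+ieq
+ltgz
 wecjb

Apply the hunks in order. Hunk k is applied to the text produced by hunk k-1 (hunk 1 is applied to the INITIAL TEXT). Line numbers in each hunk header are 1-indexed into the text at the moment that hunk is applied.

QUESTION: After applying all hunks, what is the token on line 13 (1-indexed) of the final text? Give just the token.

Answer: dxhu

Derivation:
Hunk 1: at line 3 remove [zjo] add [hvzh,mtokx,pqo] -> 12 lines: vrt yitsx kyy nbm hvzh mtokx pqo olg nexj lttzr koggl dxhu
Hunk 2: at line 2 remove [nbm,hvzh] add [adf] -> 11 lines: vrt yitsx kyy adf mtokx pqo olg nexj lttzr koggl dxhu
Hunk 3: at line 1 remove [yitsx,kyy,adf] add [stj,wzq,nxp] -> 11 lines: vrt stj wzq nxp mtokx pqo olg nexj lttzr koggl dxhu
Hunk 4: at line 5 remove [olg] add [wecjb,onfj,cgt] -> 13 lines: vrt stj wzq nxp mtokx pqo wecjb onfj cgt nexj lttzr koggl dxhu
Hunk 5: at line 3 remove [nxp,mtokx,pqo] add [jexi,ieq,ltgz] -> 13 lines: vrt stj wzq jexi ieq ltgz wecjb onfj cgt nexj lttzr koggl dxhu
Final line 13: dxhu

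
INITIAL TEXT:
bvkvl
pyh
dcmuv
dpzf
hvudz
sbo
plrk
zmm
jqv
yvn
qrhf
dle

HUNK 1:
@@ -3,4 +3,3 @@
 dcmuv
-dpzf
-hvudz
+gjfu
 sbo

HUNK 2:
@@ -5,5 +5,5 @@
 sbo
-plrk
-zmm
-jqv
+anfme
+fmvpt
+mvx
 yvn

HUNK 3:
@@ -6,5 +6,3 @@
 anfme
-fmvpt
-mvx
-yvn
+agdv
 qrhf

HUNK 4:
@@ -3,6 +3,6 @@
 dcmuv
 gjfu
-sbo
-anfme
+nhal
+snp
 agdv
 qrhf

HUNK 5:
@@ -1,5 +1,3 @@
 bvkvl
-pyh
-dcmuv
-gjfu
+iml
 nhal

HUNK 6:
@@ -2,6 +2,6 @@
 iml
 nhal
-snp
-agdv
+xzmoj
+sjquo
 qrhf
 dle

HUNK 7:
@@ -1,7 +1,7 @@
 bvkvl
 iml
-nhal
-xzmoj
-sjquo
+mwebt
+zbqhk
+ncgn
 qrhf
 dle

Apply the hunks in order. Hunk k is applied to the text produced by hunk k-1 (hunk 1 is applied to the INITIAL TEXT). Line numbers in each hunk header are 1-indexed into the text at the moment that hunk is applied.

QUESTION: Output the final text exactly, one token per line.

Answer: bvkvl
iml
mwebt
zbqhk
ncgn
qrhf
dle

Derivation:
Hunk 1: at line 3 remove [dpzf,hvudz] add [gjfu] -> 11 lines: bvkvl pyh dcmuv gjfu sbo plrk zmm jqv yvn qrhf dle
Hunk 2: at line 5 remove [plrk,zmm,jqv] add [anfme,fmvpt,mvx] -> 11 lines: bvkvl pyh dcmuv gjfu sbo anfme fmvpt mvx yvn qrhf dle
Hunk 3: at line 6 remove [fmvpt,mvx,yvn] add [agdv] -> 9 lines: bvkvl pyh dcmuv gjfu sbo anfme agdv qrhf dle
Hunk 4: at line 3 remove [sbo,anfme] add [nhal,snp] -> 9 lines: bvkvl pyh dcmuv gjfu nhal snp agdv qrhf dle
Hunk 5: at line 1 remove [pyh,dcmuv,gjfu] add [iml] -> 7 lines: bvkvl iml nhal snp agdv qrhf dle
Hunk 6: at line 2 remove [snp,agdv] add [xzmoj,sjquo] -> 7 lines: bvkvl iml nhal xzmoj sjquo qrhf dle
Hunk 7: at line 1 remove [nhal,xzmoj,sjquo] add [mwebt,zbqhk,ncgn] -> 7 lines: bvkvl iml mwebt zbqhk ncgn qrhf dle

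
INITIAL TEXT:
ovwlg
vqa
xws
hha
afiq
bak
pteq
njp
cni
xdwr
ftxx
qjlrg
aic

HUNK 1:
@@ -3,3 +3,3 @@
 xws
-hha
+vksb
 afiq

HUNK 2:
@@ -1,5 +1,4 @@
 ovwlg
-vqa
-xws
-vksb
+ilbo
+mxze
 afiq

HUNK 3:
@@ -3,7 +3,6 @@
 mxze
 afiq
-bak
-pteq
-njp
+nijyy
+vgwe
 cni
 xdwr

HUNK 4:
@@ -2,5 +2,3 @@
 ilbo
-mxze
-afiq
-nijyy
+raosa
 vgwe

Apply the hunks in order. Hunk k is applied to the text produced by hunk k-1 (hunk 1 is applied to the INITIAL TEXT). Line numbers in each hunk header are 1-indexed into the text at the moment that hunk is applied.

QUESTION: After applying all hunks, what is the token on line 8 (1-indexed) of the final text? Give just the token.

Hunk 1: at line 3 remove [hha] add [vksb] -> 13 lines: ovwlg vqa xws vksb afiq bak pteq njp cni xdwr ftxx qjlrg aic
Hunk 2: at line 1 remove [vqa,xws,vksb] add [ilbo,mxze] -> 12 lines: ovwlg ilbo mxze afiq bak pteq njp cni xdwr ftxx qjlrg aic
Hunk 3: at line 3 remove [bak,pteq,njp] add [nijyy,vgwe] -> 11 lines: ovwlg ilbo mxze afiq nijyy vgwe cni xdwr ftxx qjlrg aic
Hunk 4: at line 2 remove [mxze,afiq,nijyy] add [raosa] -> 9 lines: ovwlg ilbo raosa vgwe cni xdwr ftxx qjlrg aic
Final line 8: qjlrg

Answer: qjlrg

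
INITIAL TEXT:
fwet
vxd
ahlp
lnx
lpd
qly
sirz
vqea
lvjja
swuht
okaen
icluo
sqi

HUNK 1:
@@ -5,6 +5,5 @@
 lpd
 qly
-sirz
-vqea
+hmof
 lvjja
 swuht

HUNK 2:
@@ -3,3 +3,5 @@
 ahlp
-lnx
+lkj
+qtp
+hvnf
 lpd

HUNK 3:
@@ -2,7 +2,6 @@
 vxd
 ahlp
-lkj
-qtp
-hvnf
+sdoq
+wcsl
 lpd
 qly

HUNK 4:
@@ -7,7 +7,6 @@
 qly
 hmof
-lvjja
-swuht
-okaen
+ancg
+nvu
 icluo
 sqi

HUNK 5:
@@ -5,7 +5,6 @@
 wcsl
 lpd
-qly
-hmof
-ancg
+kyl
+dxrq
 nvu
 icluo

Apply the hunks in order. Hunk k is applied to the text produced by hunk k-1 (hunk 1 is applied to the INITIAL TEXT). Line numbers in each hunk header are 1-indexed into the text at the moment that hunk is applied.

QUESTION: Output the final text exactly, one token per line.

Hunk 1: at line 5 remove [sirz,vqea] add [hmof] -> 12 lines: fwet vxd ahlp lnx lpd qly hmof lvjja swuht okaen icluo sqi
Hunk 2: at line 3 remove [lnx] add [lkj,qtp,hvnf] -> 14 lines: fwet vxd ahlp lkj qtp hvnf lpd qly hmof lvjja swuht okaen icluo sqi
Hunk 3: at line 2 remove [lkj,qtp,hvnf] add [sdoq,wcsl] -> 13 lines: fwet vxd ahlp sdoq wcsl lpd qly hmof lvjja swuht okaen icluo sqi
Hunk 4: at line 7 remove [lvjja,swuht,okaen] add [ancg,nvu] -> 12 lines: fwet vxd ahlp sdoq wcsl lpd qly hmof ancg nvu icluo sqi
Hunk 5: at line 5 remove [qly,hmof,ancg] add [kyl,dxrq] -> 11 lines: fwet vxd ahlp sdoq wcsl lpd kyl dxrq nvu icluo sqi

Answer: fwet
vxd
ahlp
sdoq
wcsl
lpd
kyl
dxrq
nvu
icluo
sqi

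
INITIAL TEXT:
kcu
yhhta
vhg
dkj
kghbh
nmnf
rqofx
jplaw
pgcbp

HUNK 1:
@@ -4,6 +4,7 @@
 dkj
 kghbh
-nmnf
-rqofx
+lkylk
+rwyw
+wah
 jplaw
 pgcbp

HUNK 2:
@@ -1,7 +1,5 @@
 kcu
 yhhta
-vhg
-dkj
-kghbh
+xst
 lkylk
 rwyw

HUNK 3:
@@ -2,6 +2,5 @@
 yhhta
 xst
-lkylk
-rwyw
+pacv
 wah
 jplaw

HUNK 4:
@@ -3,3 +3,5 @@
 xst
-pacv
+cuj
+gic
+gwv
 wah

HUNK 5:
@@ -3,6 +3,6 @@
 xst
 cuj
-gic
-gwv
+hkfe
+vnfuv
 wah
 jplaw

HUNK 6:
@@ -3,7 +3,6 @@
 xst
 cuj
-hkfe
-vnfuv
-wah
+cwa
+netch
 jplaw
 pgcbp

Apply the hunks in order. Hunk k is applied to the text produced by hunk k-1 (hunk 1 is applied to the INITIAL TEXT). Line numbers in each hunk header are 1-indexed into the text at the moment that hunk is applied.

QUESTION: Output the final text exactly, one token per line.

Hunk 1: at line 4 remove [nmnf,rqofx] add [lkylk,rwyw,wah] -> 10 lines: kcu yhhta vhg dkj kghbh lkylk rwyw wah jplaw pgcbp
Hunk 2: at line 1 remove [vhg,dkj,kghbh] add [xst] -> 8 lines: kcu yhhta xst lkylk rwyw wah jplaw pgcbp
Hunk 3: at line 2 remove [lkylk,rwyw] add [pacv] -> 7 lines: kcu yhhta xst pacv wah jplaw pgcbp
Hunk 4: at line 3 remove [pacv] add [cuj,gic,gwv] -> 9 lines: kcu yhhta xst cuj gic gwv wah jplaw pgcbp
Hunk 5: at line 3 remove [gic,gwv] add [hkfe,vnfuv] -> 9 lines: kcu yhhta xst cuj hkfe vnfuv wah jplaw pgcbp
Hunk 6: at line 3 remove [hkfe,vnfuv,wah] add [cwa,netch] -> 8 lines: kcu yhhta xst cuj cwa netch jplaw pgcbp

Answer: kcu
yhhta
xst
cuj
cwa
netch
jplaw
pgcbp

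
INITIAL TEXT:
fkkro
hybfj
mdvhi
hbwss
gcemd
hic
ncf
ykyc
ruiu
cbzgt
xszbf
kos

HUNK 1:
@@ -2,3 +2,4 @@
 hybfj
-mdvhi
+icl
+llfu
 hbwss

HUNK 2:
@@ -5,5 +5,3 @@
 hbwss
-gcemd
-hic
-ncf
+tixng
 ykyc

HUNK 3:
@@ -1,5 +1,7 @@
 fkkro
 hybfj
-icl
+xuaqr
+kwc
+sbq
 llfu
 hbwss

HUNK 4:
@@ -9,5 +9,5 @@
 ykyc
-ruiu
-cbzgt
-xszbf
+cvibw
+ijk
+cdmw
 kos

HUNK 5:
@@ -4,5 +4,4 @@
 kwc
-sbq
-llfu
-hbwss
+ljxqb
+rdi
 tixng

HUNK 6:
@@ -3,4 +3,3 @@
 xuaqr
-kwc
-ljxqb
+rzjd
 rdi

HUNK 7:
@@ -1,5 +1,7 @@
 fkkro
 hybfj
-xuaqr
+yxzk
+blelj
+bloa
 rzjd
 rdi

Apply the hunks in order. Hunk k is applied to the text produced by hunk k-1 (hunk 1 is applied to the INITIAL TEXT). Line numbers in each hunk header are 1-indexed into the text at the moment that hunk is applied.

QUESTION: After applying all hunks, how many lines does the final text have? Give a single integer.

Hunk 1: at line 2 remove [mdvhi] add [icl,llfu] -> 13 lines: fkkro hybfj icl llfu hbwss gcemd hic ncf ykyc ruiu cbzgt xszbf kos
Hunk 2: at line 5 remove [gcemd,hic,ncf] add [tixng] -> 11 lines: fkkro hybfj icl llfu hbwss tixng ykyc ruiu cbzgt xszbf kos
Hunk 3: at line 1 remove [icl] add [xuaqr,kwc,sbq] -> 13 lines: fkkro hybfj xuaqr kwc sbq llfu hbwss tixng ykyc ruiu cbzgt xszbf kos
Hunk 4: at line 9 remove [ruiu,cbzgt,xszbf] add [cvibw,ijk,cdmw] -> 13 lines: fkkro hybfj xuaqr kwc sbq llfu hbwss tixng ykyc cvibw ijk cdmw kos
Hunk 5: at line 4 remove [sbq,llfu,hbwss] add [ljxqb,rdi] -> 12 lines: fkkro hybfj xuaqr kwc ljxqb rdi tixng ykyc cvibw ijk cdmw kos
Hunk 6: at line 3 remove [kwc,ljxqb] add [rzjd] -> 11 lines: fkkro hybfj xuaqr rzjd rdi tixng ykyc cvibw ijk cdmw kos
Hunk 7: at line 1 remove [xuaqr] add [yxzk,blelj,bloa] -> 13 lines: fkkro hybfj yxzk blelj bloa rzjd rdi tixng ykyc cvibw ijk cdmw kos
Final line count: 13

Answer: 13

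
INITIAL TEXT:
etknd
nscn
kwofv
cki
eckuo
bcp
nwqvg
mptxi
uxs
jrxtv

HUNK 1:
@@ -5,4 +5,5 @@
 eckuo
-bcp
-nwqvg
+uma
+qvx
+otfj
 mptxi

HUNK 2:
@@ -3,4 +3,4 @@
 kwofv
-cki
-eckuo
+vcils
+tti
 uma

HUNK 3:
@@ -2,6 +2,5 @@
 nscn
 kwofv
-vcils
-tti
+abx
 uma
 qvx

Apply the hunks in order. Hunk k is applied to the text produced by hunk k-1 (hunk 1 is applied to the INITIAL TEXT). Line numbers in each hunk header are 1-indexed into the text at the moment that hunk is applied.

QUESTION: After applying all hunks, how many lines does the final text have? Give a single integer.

Answer: 10

Derivation:
Hunk 1: at line 5 remove [bcp,nwqvg] add [uma,qvx,otfj] -> 11 lines: etknd nscn kwofv cki eckuo uma qvx otfj mptxi uxs jrxtv
Hunk 2: at line 3 remove [cki,eckuo] add [vcils,tti] -> 11 lines: etknd nscn kwofv vcils tti uma qvx otfj mptxi uxs jrxtv
Hunk 3: at line 2 remove [vcils,tti] add [abx] -> 10 lines: etknd nscn kwofv abx uma qvx otfj mptxi uxs jrxtv
Final line count: 10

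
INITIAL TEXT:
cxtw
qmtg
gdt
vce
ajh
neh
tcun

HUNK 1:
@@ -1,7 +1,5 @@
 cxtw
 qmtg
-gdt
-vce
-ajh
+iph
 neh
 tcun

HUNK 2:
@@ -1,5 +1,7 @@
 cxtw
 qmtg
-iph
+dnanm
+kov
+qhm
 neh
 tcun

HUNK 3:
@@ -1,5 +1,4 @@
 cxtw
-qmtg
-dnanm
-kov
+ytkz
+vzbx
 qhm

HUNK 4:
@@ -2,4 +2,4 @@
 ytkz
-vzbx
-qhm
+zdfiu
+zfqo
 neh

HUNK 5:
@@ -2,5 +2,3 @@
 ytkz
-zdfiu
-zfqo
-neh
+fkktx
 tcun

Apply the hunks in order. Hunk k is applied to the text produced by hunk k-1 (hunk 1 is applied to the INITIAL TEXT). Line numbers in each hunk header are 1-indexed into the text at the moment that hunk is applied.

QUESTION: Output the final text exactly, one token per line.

Answer: cxtw
ytkz
fkktx
tcun

Derivation:
Hunk 1: at line 1 remove [gdt,vce,ajh] add [iph] -> 5 lines: cxtw qmtg iph neh tcun
Hunk 2: at line 1 remove [iph] add [dnanm,kov,qhm] -> 7 lines: cxtw qmtg dnanm kov qhm neh tcun
Hunk 3: at line 1 remove [qmtg,dnanm,kov] add [ytkz,vzbx] -> 6 lines: cxtw ytkz vzbx qhm neh tcun
Hunk 4: at line 2 remove [vzbx,qhm] add [zdfiu,zfqo] -> 6 lines: cxtw ytkz zdfiu zfqo neh tcun
Hunk 5: at line 2 remove [zdfiu,zfqo,neh] add [fkktx] -> 4 lines: cxtw ytkz fkktx tcun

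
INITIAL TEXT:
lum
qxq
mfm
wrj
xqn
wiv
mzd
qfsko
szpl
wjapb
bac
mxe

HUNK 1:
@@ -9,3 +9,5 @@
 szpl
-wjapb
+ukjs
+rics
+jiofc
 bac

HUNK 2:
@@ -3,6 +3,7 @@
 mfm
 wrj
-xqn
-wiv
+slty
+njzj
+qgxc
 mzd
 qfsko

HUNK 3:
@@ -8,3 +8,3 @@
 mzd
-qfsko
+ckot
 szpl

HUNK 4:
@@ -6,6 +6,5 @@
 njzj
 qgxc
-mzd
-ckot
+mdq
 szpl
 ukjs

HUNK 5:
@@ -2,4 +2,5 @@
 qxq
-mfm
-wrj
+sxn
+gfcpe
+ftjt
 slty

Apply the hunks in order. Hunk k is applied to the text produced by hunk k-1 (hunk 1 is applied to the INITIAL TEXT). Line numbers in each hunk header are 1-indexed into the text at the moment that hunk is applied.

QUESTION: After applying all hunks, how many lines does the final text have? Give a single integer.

Hunk 1: at line 9 remove [wjapb] add [ukjs,rics,jiofc] -> 14 lines: lum qxq mfm wrj xqn wiv mzd qfsko szpl ukjs rics jiofc bac mxe
Hunk 2: at line 3 remove [xqn,wiv] add [slty,njzj,qgxc] -> 15 lines: lum qxq mfm wrj slty njzj qgxc mzd qfsko szpl ukjs rics jiofc bac mxe
Hunk 3: at line 8 remove [qfsko] add [ckot] -> 15 lines: lum qxq mfm wrj slty njzj qgxc mzd ckot szpl ukjs rics jiofc bac mxe
Hunk 4: at line 6 remove [mzd,ckot] add [mdq] -> 14 lines: lum qxq mfm wrj slty njzj qgxc mdq szpl ukjs rics jiofc bac mxe
Hunk 5: at line 2 remove [mfm,wrj] add [sxn,gfcpe,ftjt] -> 15 lines: lum qxq sxn gfcpe ftjt slty njzj qgxc mdq szpl ukjs rics jiofc bac mxe
Final line count: 15

Answer: 15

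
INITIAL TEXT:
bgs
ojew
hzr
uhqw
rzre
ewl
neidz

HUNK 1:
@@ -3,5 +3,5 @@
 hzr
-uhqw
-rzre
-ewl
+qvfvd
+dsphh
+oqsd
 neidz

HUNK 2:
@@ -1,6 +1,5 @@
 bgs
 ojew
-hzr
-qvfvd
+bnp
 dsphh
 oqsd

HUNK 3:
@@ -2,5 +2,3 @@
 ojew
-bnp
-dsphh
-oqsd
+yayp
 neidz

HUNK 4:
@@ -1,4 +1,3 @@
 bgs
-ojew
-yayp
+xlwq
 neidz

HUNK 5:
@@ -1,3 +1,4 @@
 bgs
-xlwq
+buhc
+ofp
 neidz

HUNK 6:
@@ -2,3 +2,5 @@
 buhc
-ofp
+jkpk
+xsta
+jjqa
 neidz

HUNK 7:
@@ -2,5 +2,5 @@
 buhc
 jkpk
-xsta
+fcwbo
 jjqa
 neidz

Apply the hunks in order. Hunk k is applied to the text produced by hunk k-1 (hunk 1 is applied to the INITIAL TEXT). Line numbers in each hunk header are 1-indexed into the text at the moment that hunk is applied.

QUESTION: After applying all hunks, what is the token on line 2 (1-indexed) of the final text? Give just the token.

Hunk 1: at line 3 remove [uhqw,rzre,ewl] add [qvfvd,dsphh,oqsd] -> 7 lines: bgs ojew hzr qvfvd dsphh oqsd neidz
Hunk 2: at line 1 remove [hzr,qvfvd] add [bnp] -> 6 lines: bgs ojew bnp dsphh oqsd neidz
Hunk 3: at line 2 remove [bnp,dsphh,oqsd] add [yayp] -> 4 lines: bgs ojew yayp neidz
Hunk 4: at line 1 remove [ojew,yayp] add [xlwq] -> 3 lines: bgs xlwq neidz
Hunk 5: at line 1 remove [xlwq] add [buhc,ofp] -> 4 lines: bgs buhc ofp neidz
Hunk 6: at line 2 remove [ofp] add [jkpk,xsta,jjqa] -> 6 lines: bgs buhc jkpk xsta jjqa neidz
Hunk 7: at line 2 remove [xsta] add [fcwbo] -> 6 lines: bgs buhc jkpk fcwbo jjqa neidz
Final line 2: buhc

Answer: buhc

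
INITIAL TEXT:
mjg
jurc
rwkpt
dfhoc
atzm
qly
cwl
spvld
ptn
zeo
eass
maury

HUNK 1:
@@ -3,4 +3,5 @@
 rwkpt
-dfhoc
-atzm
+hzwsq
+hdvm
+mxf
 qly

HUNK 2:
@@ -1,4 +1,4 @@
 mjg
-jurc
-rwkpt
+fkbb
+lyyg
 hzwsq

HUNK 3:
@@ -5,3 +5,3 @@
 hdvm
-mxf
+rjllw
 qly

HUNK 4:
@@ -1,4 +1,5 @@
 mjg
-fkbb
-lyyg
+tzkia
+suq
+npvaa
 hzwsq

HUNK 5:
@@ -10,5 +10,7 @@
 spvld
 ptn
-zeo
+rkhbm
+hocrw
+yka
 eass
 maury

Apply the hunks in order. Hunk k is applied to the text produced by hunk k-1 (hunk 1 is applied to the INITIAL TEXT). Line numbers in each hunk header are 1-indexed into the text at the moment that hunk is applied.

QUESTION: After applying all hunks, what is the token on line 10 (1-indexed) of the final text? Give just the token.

Hunk 1: at line 3 remove [dfhoc,atzm] add [hzwsq,hdvm,mxf] -> 13 lines: mjg jurc rwkpt hzwsq hdvm mxf qly cwl spvld ptn zeo eass maury
Hunk 2: at line 1 remove [jurc,rwkpt] add [fkbb,lyyg] -> 13 lines: mjg fkbb lyyg hzwsq hdvm mxf qly cwl spvld ptn zeo eass maury
Hunk 3: at line 5 remove [mxf] add [rjllw] -> 13 lines: mjg fkbb lyyg hzwsq hdvm rjllw qly cwl spvld ptn zeo eass maury
Hunk 4: at line 1 remove [fkbb,lyyg] add [tzkia,suq,npvaa] -> 14 lines: mjg tzkia suq npvaa hzwsq hdvm rjllw qly cwl spvld ptn zeo eass maury
Hunk 5: at line 10 remove [zeo] add [rkhbm,hocrw,yka] -> 16 lines: mjg tzkia suq npvaa hzwsq hdvm rjllw qly cwl spvld ptn rkhbm hocrw yka eass maury
Final line 10: spvld

Answer: spvld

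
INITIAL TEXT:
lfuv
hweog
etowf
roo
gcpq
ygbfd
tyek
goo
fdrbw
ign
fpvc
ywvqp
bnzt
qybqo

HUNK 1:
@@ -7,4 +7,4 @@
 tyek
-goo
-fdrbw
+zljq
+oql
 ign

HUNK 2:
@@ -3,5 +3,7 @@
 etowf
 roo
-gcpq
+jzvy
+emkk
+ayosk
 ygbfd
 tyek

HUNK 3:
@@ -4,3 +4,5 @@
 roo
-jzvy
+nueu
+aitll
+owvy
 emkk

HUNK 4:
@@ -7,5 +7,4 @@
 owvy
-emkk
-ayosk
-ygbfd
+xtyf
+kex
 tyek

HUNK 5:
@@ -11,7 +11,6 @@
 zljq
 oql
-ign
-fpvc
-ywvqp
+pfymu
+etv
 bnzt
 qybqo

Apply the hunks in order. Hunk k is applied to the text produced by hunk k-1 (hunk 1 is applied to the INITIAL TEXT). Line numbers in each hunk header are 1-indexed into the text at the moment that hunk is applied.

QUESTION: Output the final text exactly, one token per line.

Answer: lfuv
hweog
etowf
roo
nueu
aitll
owvy
xtyf
kex
tyek
zljq
oql
pfymu
etv
bnzt
qybqo

Derivation:
Hunk 1: at line 7 remove [goo,fdrbw] add [zljq,oql] -> 14 lines: lfuv hweog etowf roo gcpq ygbfd tyek zljq oql ign fpvc ywvqp bnzt qybqo
Hunk 2: at line 3 remove [gcpq] add [jzvy,emkk,ayosk] -> 16 lines: lfuv hweog etowf roo jzvy emkk ayosk ygbfd tyek zljq oql ign fpvc ywvqp bnzt qybqo
Hunk 3: at line 4 remove [jzvy] add [nueu,aitll,owvy] -> 18 lines: lfuv hweog etowf roo nueu aitll owvy emkk ayosk ygbfd tyek zljq oql ign fpvc ywvqp bnzt qybqo
Hunk 4: at line 7 remove [emkk,ayosk,ygbfd] add [xtyf,kex] -> 17 lines: lfuv hweog etowf roo nueu aitll owvy xtyf kex tyek zljq oql ign fpvc ywvqp bnzt qybqo
Hunk 5: at line 11 remove [ign,fpvc,ywvqp] add [pfymu,etv] -> 16 lines: lfuv hweog etowf roo nueu aitll owvy xtyf kex tyek zljq oql pfymu etv bnzt qybqo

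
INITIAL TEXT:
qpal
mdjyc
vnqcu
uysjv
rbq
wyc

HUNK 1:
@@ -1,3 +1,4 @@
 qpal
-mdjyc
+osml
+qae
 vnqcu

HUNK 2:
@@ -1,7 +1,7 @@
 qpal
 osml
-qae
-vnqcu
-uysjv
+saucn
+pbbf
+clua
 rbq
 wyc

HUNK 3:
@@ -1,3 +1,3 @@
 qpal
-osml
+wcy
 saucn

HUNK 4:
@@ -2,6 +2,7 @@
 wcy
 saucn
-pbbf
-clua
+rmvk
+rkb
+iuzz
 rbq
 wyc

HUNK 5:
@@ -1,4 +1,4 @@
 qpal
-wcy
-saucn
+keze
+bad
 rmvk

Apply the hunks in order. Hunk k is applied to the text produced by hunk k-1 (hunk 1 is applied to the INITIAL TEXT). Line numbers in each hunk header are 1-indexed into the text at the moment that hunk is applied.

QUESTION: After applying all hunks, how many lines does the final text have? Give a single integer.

Answer: 8

Derivation:
Hunk 1: at line 1 remove [mdjyc] add [osml,qae] -> 7 lines: qpal osml qae vnqcu uysjv rbq wyc
Hunk 2: at line 1 remove [qae,vnqcu,uysjv] add [saucn,pbbf,clua] -> 7 lines: qpal osml saucn pbbf clua rbq wyc
Hunk 3: at line 1 remove [osml] add [wcy] -> 7 lines: qpal wcy saucn pbbf clua rbq wyc
Hunk 4: at line 2 remove [pbbf,clua] add [rmvk,rkb,iuzz] -> 8 lines: qpal wcy saucn rmvk rkb iuzz rbq wyc
Hunk 5: at line 1 remove [wcy,saucn] add [keze,bad] -> 8 lines: qpal keze bad rmvk rkb iuzz rbq wyc
Final line count: 8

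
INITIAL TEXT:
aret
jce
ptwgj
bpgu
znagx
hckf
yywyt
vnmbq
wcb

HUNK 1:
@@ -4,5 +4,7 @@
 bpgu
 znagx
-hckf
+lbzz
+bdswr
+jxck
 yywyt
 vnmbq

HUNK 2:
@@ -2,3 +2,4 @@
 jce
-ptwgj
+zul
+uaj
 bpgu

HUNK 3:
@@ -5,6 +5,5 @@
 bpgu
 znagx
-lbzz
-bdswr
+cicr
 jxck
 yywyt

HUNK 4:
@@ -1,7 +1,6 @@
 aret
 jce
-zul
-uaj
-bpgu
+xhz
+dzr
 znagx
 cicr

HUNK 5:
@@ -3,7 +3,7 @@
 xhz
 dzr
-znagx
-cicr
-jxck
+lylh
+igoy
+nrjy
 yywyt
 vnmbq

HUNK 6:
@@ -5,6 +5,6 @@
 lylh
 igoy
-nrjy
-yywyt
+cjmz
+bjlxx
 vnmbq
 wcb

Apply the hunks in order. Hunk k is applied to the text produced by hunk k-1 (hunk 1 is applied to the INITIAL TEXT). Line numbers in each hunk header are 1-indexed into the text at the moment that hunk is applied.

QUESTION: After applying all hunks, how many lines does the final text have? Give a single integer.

Answer: 10

Derivation:
Hunk 1: at line 4 remove [hckf] add [lbzz,bdswr,jxck] -> 11 lines: aret jce ptwgj bpgu znagx lbzz bdswr jxck yywyt vnmbq wcb
Hunk 2: at line 2 remove [ptwgj] add [zul,uaj] -> 12 lines: aret jce zul uaj bpgu znagx lbzz bdswr jxck yywyt vnmbq wcb
Hunk 3: at line 5 remove [lbzz,bdswr] add [cicr] -> 11 lines: aret jce zul uaj bpgu znagx cicr jxck yywyt vnmbq wcb
Hunk 4: at line 1 remove [zul,uaj,bpgu] add [xhz,dzr] -> 10 lines: aret jce xhz dzr znagx cicr jxck yywyt vnmbq wcb
Hunk 5: at line 3 remove [znagx,cicr,jxck] add [lylh,igoy,nrjy] -> 10 lines: aret jce xhz dzr lylh igoy nrjy yywyt vnmbq wcb
Hunk 6: at line 5 remove [nrjy,yywyt] add [cjmz,bjlxx] -> 10 lines: aret jce xhz dzr lylh igoy cjmz bjlxx vnmbq wcb
Final line count: 10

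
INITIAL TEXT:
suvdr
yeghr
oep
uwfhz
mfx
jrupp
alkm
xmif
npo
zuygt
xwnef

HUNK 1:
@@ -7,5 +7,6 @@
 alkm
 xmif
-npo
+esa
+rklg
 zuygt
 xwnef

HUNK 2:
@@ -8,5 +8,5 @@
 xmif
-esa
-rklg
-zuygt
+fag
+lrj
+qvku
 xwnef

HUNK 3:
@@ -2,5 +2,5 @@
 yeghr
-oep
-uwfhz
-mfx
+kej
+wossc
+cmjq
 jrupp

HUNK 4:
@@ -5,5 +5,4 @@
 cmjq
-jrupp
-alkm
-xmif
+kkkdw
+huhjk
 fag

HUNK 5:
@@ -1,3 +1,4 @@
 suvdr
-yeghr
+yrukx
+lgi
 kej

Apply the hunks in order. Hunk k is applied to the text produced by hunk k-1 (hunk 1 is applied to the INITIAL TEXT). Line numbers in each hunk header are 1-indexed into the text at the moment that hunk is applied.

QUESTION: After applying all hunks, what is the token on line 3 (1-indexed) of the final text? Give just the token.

Hunk 1: at line 7 remove [npo] add [esa,rklg] -> 12 lines: suvdr yeghr oep uwfhz mfx jrupp alkm xmif esa rklg zuygt xwnef
Hunk 2: at line 8 remove [esa,rklg,zuygt] add [fag,lrj,qvku] -> 12 lines: suvdr yeghr oep uwfhz mfx jrupp alkm xmif fag lrj qvku xwnef
Hunk 3: at line 2 remove [oep,uwfhz,mfx] add [kej,wossc,cmjq] -> 12 lines: suvdr yeghr kej wossc cmjq jrupp alkm xmif fag lrj qvku xwnef
Hunk 4: at line 5 remove [jrupp,alkm,xmif] add [kkkdw,huhjk] -> 11 lines: suvdr yeghr kej wossc cmjq kkkdw huhjk fag lrj qvku xwnef
Hunk 5: at line 1 remove [yeghr] add [yrukx,lgi] -> 12 lines: suvdr yrukx lgi kej wossc cmjq kkkdw huhjk fag lrj qvku xwnef
Final line 3: lgi

Answer: lgi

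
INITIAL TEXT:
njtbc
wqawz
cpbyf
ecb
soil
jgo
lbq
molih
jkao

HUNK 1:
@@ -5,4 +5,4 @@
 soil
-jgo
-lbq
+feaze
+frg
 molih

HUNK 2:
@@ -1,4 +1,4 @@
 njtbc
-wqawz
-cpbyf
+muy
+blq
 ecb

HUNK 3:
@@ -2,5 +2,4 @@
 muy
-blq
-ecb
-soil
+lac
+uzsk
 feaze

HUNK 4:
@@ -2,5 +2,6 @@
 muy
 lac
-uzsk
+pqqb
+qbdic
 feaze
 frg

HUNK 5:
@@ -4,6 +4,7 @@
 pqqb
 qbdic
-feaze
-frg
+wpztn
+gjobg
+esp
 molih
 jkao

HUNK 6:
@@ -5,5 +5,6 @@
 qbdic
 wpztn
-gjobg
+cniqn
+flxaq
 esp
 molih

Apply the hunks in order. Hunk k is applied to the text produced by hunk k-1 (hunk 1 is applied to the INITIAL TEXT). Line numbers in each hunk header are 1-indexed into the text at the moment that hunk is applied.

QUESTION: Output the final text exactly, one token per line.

Hunk 1: at line 5 remove [jgo,lbq] add [feaze,frg] -> 9 lines: njtbc wqawz cpbyf ecb soil feaze frg molih jkao
Hunk 2: at line 1 remove [wqawz,cpbyf] add [muy,blq] -> 9 lines: njtbc muy blq ecb soil feaze frg molih jkao
Hunk 3: at line 2 remove [blq,ecb,soil] add [lac,uzsk] -> 8 lines: njtbc muy lac uzsk feaze frg molih jkao
Hunk 4: at line 2 remove [uzsk] add [pqqb,qbdic] -> 9 lines: njtbc muy lac pqqb qbdic feaze frg molih jkao
Hunk 5: at line 4 remove [feaze,frg] add [wpztn,gjobg,esp] -> 10 lines: njtbc muy lac pqqb qbdic wpztn gjobg esp molih jkao
Hunk 6: at line 5 remove [gjobg] add [cniqn,flxaq] -> 11 lines: njtbc muy lac pqqb qbdic wpztn cniqn flxaq esp molih jkao

Answer: njtbc
muy
lac
pqqb
qbdic
wpztn
cniqn
flxaq
esp
molih
jkao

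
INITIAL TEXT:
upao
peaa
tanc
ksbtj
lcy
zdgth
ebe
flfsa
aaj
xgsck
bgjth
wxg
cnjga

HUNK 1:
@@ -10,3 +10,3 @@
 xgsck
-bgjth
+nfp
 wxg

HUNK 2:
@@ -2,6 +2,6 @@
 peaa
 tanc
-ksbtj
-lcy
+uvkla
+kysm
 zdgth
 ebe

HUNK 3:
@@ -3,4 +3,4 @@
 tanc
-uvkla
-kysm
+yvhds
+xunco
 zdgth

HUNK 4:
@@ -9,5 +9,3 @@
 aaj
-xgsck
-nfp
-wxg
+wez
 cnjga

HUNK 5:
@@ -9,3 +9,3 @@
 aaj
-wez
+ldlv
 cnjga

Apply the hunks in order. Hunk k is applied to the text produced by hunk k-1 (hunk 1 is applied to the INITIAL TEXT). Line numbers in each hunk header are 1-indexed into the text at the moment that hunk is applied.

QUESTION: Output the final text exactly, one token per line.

Hunk 1: at line 10 remove [bgjth] add [nfp] -> 13 lines: upao peaa tanc ksbtj lcy zdgth ebe flfsa aaj xgsck nfp wxg cnjga
Hunk 2: at line 2 remove [ksbtj,lcy] add [uvkla,kysm] -> 13 lines: upao peaa tanc uvkla kysm zdgth ebe flfsa aaj xgsck nfp wxg cnjga
Hunk 3: at line 3 remove [uvkla,kysm] add [yvhds,xunco] -> 13 lines: upao peaa tanc yvhds xunco zdgth ebe flfsa aaj xgsck nfp wxg cnjga
Hunk 4: at line 9 remove [xgsck,nfp,wxg] add [wez] -> 11 lines: upao peaa tanc yvhds xunco zdgth ebe flfsa aaj wez cnjga
Hunk 5: at line 9 remove [wez] add [ldlv] -> 11 lines: upao peaa tanc yvhds xunco zdgth ebe flfsa aaj ldlv cnjga

Answer: upao
peaa
tanc
yvhds
xunco
zdgth
ebe
flfsa
aaj
ldlv
cnjga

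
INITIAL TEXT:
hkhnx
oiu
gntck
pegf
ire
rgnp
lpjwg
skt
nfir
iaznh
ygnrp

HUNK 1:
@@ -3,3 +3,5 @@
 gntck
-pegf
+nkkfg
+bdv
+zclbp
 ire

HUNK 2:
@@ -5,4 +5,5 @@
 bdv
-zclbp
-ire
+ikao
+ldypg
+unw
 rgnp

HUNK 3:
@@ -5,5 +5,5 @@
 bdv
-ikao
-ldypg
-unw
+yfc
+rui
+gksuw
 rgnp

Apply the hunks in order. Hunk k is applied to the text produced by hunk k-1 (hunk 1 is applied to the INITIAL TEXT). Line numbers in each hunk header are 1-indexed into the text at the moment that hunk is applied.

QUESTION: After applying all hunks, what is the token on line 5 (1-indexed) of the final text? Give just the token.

Answer: bdv

Derivation:
Hunk 1: at line 3 remove [pegf] add [nkkfg,bdv,zclbp] -> 13 lines: hkhnx oiu gntck nkkfg bdv zclbp ire rgnp lpjwg skt nfir iaznh ygnrp
Hunk 2: at line 5 remove [zclbp,ire] add [ikao,ldypg,unw] -> 14 lines: hkhnx oiu gntck nkkfg bdv ikao ldypg unw rgnp lpjwg skt nfir iaznh ygnrp
Hunk 3: at line 5 remove [ikao,ldypg,unw] add [yfc,rui,gksuw] -> 14 lines: hkhnx oiu gntck nkkfg bdv yfc rui gksuw rgnp lpjwg skt nfir iaznh ygnrp
Final line 5: bdv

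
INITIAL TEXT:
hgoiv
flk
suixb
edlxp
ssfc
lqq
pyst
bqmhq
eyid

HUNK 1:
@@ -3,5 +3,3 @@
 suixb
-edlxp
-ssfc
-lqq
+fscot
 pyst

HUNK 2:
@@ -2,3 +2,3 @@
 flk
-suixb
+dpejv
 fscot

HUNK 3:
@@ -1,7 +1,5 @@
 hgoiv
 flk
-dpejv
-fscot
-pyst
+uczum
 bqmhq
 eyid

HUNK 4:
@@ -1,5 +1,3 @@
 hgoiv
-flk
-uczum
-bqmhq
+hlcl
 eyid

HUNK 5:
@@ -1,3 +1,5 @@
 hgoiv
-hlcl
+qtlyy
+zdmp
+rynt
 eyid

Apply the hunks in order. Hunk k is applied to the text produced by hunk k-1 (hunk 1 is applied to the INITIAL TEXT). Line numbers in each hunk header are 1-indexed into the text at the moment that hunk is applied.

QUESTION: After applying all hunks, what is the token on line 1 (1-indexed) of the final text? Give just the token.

Answer: hgoiv

Derivation:
Hunk 1: at line 3 remove [edlxp,ssfc,lqq] add [fscot] -> 7 lines: hgoiv flk suixb fscot pyst bqmhq eyid
Hunk 2: at line 2 remove [suixb] add [dpejv] -> 7 lines: hgoiv flk dpejv fscot pyst bqmhq eyid
Hunk 3: at line 1 remove [dpejv,fscot,pyst] add [uczum] -> 5 lines: hgoiv flk uczum bqmhq eyid
Hunk 4: at line 1 remove [flk,uczum,bqmhq] add [hlcl] -> 3 lines: hgoiv hlcl eyid
Hunk 5: at line 1 remove [hlcl] add [qtlyy,zdmp,rynt] -> 5 lines: hgoiv qtlyy zdmp rynt eyid
Final line 1: hgoiv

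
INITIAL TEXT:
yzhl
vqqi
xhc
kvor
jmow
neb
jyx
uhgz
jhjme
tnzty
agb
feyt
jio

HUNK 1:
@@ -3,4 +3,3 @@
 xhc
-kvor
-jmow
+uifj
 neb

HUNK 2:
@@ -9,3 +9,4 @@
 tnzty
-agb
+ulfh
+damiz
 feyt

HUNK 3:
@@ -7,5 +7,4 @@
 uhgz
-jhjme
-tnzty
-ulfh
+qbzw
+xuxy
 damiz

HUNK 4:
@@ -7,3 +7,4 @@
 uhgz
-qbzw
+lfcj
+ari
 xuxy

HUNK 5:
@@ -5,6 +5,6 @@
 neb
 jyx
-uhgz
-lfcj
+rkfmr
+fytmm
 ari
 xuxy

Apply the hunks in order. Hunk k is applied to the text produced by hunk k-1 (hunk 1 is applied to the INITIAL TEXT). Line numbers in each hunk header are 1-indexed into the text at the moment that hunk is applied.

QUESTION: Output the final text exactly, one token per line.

Hunk 1: at line 3 remove [kvor,jmow] add [uifj] -> 12 lines: yzhl vqqi xhc uifj neb jyx uhgz jhjme tnzty agb feyt jio
Hunk 2: at line 9 remove [agb] add [ulfh,damiz] -> 13 lines: yzhl vqqi xhc uifj neb jyx uhgz jhjme tnzty ulfh damiz feyt jio
Hunk 3: at line 7 remove [jhjme,tnzty,ulfh] add [qbzw,xuxy] -> 12 lines: yzhl vqqi xhc uifj neb jyx uhgz qbzw xuxy damiz feyt jio
Hunk 4: at line 7 remove [qbzw] add [lfcj,ari] -> 13 lines: yzhl vqqi xhc uifj neb jyx uhgz lfcj ari xuxy damiz feyt jio
Hunk 5: at line 5 remove [uhgz,lfcj] add [rkfmr,fytmm] -> 13 lines: yzhl vqqi xhc uifj neb jyx rkfmr fytmm ari xuxy damiz feyt jio

Answer: yzhl
vqqi
xhc
uifj
neb
jyx
rkfmr
fytmm
ari
xuxy
damiz
feyt
jio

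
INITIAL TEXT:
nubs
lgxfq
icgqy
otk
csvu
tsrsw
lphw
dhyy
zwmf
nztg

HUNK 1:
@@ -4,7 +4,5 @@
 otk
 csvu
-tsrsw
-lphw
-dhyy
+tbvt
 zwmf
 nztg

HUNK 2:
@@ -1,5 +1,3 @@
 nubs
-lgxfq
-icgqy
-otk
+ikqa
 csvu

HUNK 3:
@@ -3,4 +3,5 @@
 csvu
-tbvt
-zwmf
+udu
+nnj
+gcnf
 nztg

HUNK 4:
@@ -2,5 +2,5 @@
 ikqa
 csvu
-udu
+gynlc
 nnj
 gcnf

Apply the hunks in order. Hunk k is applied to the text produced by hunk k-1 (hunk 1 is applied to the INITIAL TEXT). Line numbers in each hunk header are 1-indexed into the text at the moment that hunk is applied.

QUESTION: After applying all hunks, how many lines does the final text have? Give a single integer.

Answer: 7

Derivation:
Hunk 1: at line 4 remove [tsrsw,lphw,dhyy] add [tbvt] -> 8 lines: nubs lgxfq icgqy otk csvu tbvt zwmf nztg
Hunk 2: at line 1 remove [lgxfq,icgqy,otk] add [ikqa] -> 6 lines: nubs ikqa csvu tbvt zwmf nztg
Hunk 3: at line 3 remove [tbvt,zwmf] add [udu,nnj,gcnf] -> 7 lines: nubs ikqa csvu udu nnj gcnf nztg
Hunk 4: at line 2 remove [udu] add [gynlc] -> 7 lines: nubs ikqa csvu gynlc nnj gcnf nztg
Final line count: 7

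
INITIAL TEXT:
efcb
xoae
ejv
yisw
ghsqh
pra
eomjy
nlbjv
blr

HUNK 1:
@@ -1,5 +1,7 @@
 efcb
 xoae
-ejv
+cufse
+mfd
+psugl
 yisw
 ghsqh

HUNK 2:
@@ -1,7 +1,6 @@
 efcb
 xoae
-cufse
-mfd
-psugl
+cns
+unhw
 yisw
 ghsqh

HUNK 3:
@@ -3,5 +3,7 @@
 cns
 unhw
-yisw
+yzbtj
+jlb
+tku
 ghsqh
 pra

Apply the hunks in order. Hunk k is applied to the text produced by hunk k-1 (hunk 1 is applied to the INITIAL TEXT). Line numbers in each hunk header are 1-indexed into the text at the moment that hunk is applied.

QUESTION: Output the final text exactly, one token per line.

Hunk 1: at line 1 remove [ejv] add [cufse,mfd,psugl] -> 11 lines: efcb xoae cufse mfd psugl yisw ghsqh pra eomjy nlbjv blr
Hunk 2: at line 1 remove [cufse,mfd,psugl] add [cns,unhw] -> 10 lines: efcb xoae cns unhw yisw ghsqh pra eomjy nlbjv blr
Hunk 3: at line 3 remove [yisw] add [yzbtj,jlb,tku] -> 12 lines: efcb xoae cns unhw yzbtj jlb tku ghsqh pra eomjy nlbjv blr

Answer: efcb
xoae
cns
unhw
yzbtj
jlb
tku
ghsqh
pra
eomjy
nlbjv
blr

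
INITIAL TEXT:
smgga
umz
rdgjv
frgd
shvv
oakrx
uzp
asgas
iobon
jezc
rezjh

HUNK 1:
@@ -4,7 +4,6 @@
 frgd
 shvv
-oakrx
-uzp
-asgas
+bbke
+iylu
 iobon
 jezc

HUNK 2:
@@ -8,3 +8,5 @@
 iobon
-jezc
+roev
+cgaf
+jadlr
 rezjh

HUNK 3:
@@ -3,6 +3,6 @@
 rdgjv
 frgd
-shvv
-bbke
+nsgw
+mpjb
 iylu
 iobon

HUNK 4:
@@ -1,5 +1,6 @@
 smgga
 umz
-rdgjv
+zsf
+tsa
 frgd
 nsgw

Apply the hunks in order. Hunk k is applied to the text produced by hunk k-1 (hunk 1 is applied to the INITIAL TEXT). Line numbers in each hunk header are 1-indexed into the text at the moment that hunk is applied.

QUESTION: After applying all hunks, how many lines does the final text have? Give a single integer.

Answer: 13

Derivation:
Hunk 1: at line 4 remove [oakrx,uzp,asgas] add [bbke,iylu] -> 10 lines: smgga umz rdgjv frgd shvv bbke iylu iobon jezc rezjh
Hunk 2: at line 8 remove [jezc] add [roev,cgaf,jadlr] -> 12 lines: smgga umz rdgjv frgd shvv bbke iylu iobon roev cgaf jadlr rezjh
Hunk 3: at line 3 remove [shvv,bbke] add [nsgw,mpjb] -> 12 lines: smgga umz rdgjv frgd nsgw mpjb iylu iobon roev cgaf jadlr rezjh
Hunk 4: at line 1 remove [rdgjv] add [zsf,tsa] -> 13 lines: smgga umz zsf tsa frgd nsgw mpjb iylu iobon roev cgaf jadlr rezjh
Final line count: 13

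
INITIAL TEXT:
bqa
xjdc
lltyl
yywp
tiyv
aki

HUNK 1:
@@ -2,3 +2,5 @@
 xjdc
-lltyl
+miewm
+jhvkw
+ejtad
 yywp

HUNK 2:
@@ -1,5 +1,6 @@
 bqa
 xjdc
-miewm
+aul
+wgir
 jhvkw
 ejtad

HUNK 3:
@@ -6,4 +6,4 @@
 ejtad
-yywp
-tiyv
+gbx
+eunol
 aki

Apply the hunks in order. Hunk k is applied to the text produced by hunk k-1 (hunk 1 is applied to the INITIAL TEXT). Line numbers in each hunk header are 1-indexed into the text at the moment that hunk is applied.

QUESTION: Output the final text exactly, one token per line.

Answer: bqa
xjdc
aul
wgir
jhvkw
ejtad
gbx
eunol
aki

Derivation:
Hunk 1: at line 2 remove [lltyl] add [miewm,jhvkw,ejtad] -> 8 lines: bqa xjdc miewm jhvkw ejtad yywp tiyv aki
Hunk 2: at line 1 remove [miewm] add [aul,wgir] -> 9 lines: bqa xjdc aul wgir jhvkw ejtad yywp tiyv aki
Hunk 3: at line 6 remove [yywp,tiyv] add [gbx,eunol] -> 9 lines: bqa xjdc aul wgir jhvkw ejtad gbx eunol aki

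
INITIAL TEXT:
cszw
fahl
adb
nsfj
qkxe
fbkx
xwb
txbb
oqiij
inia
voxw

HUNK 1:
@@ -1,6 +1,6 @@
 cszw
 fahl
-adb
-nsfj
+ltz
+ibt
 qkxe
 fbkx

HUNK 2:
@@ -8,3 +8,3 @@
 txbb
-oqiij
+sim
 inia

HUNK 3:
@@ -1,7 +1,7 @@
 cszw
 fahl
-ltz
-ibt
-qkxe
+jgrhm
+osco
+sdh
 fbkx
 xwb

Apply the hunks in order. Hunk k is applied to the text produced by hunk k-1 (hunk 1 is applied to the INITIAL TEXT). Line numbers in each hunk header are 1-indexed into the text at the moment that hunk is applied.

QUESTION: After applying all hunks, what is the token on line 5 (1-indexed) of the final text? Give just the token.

Hunk 1: at line 1 remove [adb,nsfj] add [ltz,ibt] -> 11 lines: cszw fahl ltz ibt qkxe fbkx xwb txbb oqiij inia voxw
Hunk 2: at line 8 remove [oqiij] add [sim] -> 11 lines: cszw fahl ltz ibt qkxe fbkx xwb txbb sim inia voxw
Hunk 3: at line 1 remove [ltz,ibt,qkxe] add [jgrhm,osco,sdh] -> 11 lines: cszw fahl jgrhm osco sdh fbkx xwb txbb sim inia voxw
Final line 5: sdh

Answer: sdh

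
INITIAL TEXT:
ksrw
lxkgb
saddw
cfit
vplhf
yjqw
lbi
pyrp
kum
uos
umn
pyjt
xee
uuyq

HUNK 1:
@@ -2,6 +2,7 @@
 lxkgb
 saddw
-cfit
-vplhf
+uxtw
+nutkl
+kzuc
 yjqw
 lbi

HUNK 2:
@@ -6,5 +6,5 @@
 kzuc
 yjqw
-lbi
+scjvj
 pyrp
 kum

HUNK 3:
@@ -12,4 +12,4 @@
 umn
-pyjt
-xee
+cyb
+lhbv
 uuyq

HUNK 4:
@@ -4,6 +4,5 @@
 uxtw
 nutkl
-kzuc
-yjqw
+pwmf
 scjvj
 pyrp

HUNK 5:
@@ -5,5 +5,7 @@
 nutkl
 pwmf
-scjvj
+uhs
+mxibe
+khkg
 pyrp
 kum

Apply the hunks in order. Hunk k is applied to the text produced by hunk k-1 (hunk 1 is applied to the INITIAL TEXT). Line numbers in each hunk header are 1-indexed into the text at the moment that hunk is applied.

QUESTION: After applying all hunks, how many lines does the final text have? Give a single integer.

Hunk 1: at line 2 remove [cfit,vplhf] add [uxtw,nutkl,kzuc] -> 15 lines: ksrw lxkgb saddw uxtw nutkl kzuc yjqw lbi pyrp kum uos umn pyjt xee uuyq
Hunk 2: at line 6 remove [lbi] add [scjvj] -> 15 lines: ksrw lxkgb saddw uxtw nutkl kzuc yjqw scjvj pyrp kum uos umn pyjt xee uuyq
Hunk 3: at line 12 remove [pyjt,xee] add [cyb,lhbv] -> 15 lines: ksrw lxkgb saddw uxtw nutkl kzuc yjqw scjvj pyrp kum uos umn cyb lhbv uuyq
Hunk 4: at line 4 remove [kzuc,yjqw] add [pwmf] -> 14 lines: ksrw lxkgb saddw uxtw nutkl pwmf scjvj pyrp kum uos umn cyb lhbv uuyq
Hunk 5: at line 5 remove [scjvj] add [uhs,mxibe,khkg] -> 16 lines: ksrw lxkgb saddw uxtw nutkl pwmf uhs mxibe khkg pyrp kum uos umn cyb lhbv uuyq
Final line count: 16

Answer: 16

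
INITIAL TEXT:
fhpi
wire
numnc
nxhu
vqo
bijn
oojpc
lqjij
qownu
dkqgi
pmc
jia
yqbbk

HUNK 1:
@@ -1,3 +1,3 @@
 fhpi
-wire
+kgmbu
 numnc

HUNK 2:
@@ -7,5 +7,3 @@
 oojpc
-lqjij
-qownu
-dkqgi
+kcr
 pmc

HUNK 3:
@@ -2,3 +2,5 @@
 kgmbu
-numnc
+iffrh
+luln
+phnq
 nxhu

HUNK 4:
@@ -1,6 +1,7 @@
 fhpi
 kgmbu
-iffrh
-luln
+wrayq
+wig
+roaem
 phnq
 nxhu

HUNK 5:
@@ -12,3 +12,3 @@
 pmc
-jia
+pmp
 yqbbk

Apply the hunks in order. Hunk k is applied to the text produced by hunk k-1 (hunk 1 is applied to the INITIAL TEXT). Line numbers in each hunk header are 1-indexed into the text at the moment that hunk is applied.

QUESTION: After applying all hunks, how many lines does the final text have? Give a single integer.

Hunk 1: at line 1 remove [wire] add [kgmbu] -> 13 lines: fhpi kgmbu numnc nxhu vqo bijn oojpc lqjij qownu dkqgi pmc jia yqbbk
Hunk 2: at line 7 remove [lqjij,qownu,dkqgi] add [kcr] -> 11 lines: fhpi kgmbu numnc nxhu vqo bijn oojpc kcr pmc jia yqbbk
Hunk 3: at line 2 remove [numnc] add [iffrh,luln,phnq] -> 13 lines: fhpi kgmbu iffrh luln phnq nxhu vqo bijn oojpc kcr pmc jia yqbbk
Hunk 4: at line 1 remove [iffrh,luln] add [wrayq,wig,roaem] -> 14 lines: fhpi kgmbu wrayq wig roaem phnq nxhu vqo bijn oojpc kcr pmc jia yqbbk
Hunk 5: at line 12 remove [jia] add [pmp] -> 14 lines: fhpi kgmbu wrayq wig roaem phnq nxhu vqo bijn oojpc kcr pmc pmp yqbbk
Final line count: 14

Answer: 14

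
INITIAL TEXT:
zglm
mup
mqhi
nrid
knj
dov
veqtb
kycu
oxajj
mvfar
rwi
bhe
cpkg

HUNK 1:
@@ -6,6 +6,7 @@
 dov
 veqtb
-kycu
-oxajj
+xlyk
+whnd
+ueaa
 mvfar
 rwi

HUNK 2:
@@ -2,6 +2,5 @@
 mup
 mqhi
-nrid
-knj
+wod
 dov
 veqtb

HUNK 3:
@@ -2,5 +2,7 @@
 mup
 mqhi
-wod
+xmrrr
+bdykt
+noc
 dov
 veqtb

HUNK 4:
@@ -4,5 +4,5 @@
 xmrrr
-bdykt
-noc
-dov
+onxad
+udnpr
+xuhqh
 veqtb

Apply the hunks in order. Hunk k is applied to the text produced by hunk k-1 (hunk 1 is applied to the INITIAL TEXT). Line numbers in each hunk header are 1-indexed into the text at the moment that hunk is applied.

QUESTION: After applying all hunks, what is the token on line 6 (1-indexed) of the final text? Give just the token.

Answer: udnpr

Derivation:
Hunk 1: at line 6 remove [kycu,oxajj] add [xlyk,whnd,ueaa] -> 14 lines: zglm mup mqhi nrid knj dov veqtb xlyk whnd ueaa mvfar rwi bhe cpkg
Hunk 2: at line 2 remove [nrid,knj] add [wod] -> 13 lines: zglm mup mqhi wod dov veqtb xlyk whnd ueaa mvfar rwi bhe cpkg
Hunk 3: at line 2 remove [wod] add [xmrrr,bdykt,noc] -> 15 lines: zglm mup mqhi xmrrr bdykt noc dov veqtb xlyk whnd ueaa mvfar rwi bhe cpkg
Hunk 4: at line 4 remove [bdykt,noc,dov] add [onxad,udnpr,xuhqh] -> 15 lines: zglm mup mqhi xmrrr onxad udnpr xuhqh veqtb xlyk whnd ueaa mvfar rwi bhe cpkg
Final line 6: udnpr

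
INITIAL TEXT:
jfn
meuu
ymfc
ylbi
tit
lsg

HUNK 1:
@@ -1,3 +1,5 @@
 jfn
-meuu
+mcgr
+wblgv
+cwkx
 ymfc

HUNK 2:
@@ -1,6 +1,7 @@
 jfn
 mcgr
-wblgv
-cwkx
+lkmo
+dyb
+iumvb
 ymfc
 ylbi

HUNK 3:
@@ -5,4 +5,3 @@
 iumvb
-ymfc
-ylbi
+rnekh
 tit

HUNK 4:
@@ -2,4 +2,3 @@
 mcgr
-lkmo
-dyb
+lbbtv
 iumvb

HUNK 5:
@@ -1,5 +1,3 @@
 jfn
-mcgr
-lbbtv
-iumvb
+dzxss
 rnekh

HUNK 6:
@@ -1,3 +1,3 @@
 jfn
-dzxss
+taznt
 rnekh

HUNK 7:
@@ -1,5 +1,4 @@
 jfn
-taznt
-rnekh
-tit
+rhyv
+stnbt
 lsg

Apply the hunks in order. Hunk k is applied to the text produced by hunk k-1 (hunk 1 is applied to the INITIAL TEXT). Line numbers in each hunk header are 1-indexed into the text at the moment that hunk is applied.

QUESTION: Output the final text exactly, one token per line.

Answer: jfn
rhyv
stnbt
lsg

Derivation:
Hunk 1: at line 1 remove [meuu] add [mcgr,wblgv,cwkx] -> 8 lines: jfn mcgr wblgv cwkx ymfc ylbi tit lsg
Hunk 2: at line 1 remove [wblgv,cwkx] add [lkmo,dyb,iumvb] -> 9 lines: jfn mcgr lkmo dyb iumvb ymfc ylbi tit lsg
Hunk 3: at line 5 remove [ymfc,ylbi] add [rnekh] -> 8 lines: jfn mcgr lkmo dyb iumvb rnekh tit lsg
Hunk 4: at line 2 remove [lkmo,dyb] add [lbbtv] -> 7 lines: jfn mcgr lbbtv iumvb rnekh tit lsg
Hunk 5: at line 1 remove [mcgr,lbbtv,iumvb] add [dzxss] -> 5 lines: jfn dzxss rnekh tit lsg
Hunk 6: at line 1 remove [dzxss] add [taznt] -> 5 lines: jfn taznt rnekh tit lsg
Hunk 7: at line 1 remove [taznt,rnekh,tit] add [rhyv,stnbt] -> 4 lines: jfn rhyv stnbt lsg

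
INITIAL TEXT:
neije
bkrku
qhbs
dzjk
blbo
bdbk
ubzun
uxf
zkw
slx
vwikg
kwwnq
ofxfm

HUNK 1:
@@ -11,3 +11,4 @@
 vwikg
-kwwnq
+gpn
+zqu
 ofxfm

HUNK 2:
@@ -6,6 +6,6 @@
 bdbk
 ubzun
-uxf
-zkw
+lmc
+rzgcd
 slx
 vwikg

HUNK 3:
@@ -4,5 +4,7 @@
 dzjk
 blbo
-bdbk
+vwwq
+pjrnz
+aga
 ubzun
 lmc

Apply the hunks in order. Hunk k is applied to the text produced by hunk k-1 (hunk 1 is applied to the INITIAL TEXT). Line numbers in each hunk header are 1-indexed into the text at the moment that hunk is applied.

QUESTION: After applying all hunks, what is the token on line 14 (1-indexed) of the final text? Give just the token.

Answer: gpn

Derivation:
Hunk 1: at line 11 remove [kwwnq] add [gpn,zqu] -> 14 lines: neije bkrku qhbs dzjk blbo bdbk ubzun uxf zkw slx vwikg gpn zqu ofxfm
Hunk 2: at line 6 remove [uxf,zkw] add [lmc,rzgcd] -> 14 lines: neije bkrku qhbs dzjk blbo bdbk ubzun lmc rzgcd slx vwikg gpn zqu ofxfm
Hunk 3: at line 4 remove [bdbk] add [vwwq,pjrnz,aga] -> 16 lines: neije bkrku qhbs dzjk blbo vwwq pjrnz aga ubzun lmc rzgcd slx vwikg gpn zqu ofxfm
Final line 14: gpn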